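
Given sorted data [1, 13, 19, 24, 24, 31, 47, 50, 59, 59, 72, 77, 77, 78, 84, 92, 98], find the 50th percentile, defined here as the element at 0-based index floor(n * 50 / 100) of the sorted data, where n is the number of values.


The dataset has n = 17 elements.
Index = floor(17 * 50 / 100) = floor(850 / 100) = floor(8.5) = 8
Counting from index 0 in the sorted data, the element at index 8 is 59.
Final answer: 59


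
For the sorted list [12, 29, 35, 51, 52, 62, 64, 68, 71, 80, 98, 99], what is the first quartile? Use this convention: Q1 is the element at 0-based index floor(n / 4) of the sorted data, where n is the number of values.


The list has n = 12 elements.
Q1 index = floor(12 / 4) = floor(3) = 3
Counting from index 0 in the sorted data, the element at index 3 is 51.
Final answer: 51


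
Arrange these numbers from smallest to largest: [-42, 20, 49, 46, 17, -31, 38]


Original list: [-42, 20, 49, 46, 17, -31, 38]
Repeatedly take the smallest remaining element:
  Remaining [-42, 20, 49, 46, 17, -31, 38] -> smallest is -42
  Remaining [20, 49, 46, 17, -31, 38] -> smallest is -31
  Remaining [20, 49, 46, 17, 38] -> smallest is 17
  Remaining [20, 49, 46, 38] -> smallest is 20
  Remaining [49, 46, 38] -> smallest is 38
  Remaining [49, 46] -> smallest is 46
  Remaining [49] -> smallest is 49
Collecting the picks in order gives the sorted list.
Final answer: [-42, -31, 17, 20, 38, 46, 49]


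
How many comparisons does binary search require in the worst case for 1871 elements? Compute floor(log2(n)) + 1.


Binary search halves the search space each step.
Maximum comparisons = floor(log2(1871)) + 1
log2(1871) = 10.8696
floor(log2(1871)) = 10, so 10 + 1 = 11
Final answer: 11


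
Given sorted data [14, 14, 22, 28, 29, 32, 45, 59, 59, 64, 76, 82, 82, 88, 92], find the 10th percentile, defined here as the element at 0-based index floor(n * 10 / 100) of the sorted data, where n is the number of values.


The dataset has n = 15 elements.
Index = floor(15 * 10 / 100) = floor(150 / 100) = floor(1.5) = 1
Counting from index 0 in the sorted data, the element at index 1 is 14.
Final answer: 14


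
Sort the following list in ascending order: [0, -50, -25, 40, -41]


Original list: [0, -50, -25, 40, -41]
Repeatedly take the smallest remaining element:
  Remaining [0, -50, -25, 40, -41] -> smallest is -50
  Remaining [0, -25, 40, -41] -> smallest is -41
  Remaining [0, -25, 40] -> smallest is -25
  Remaining [0, 40] -> smallest is 0
  Remaining [40] -> smallest is 40
Collecting the picks in order gives the sorted list.
Final answer: [-50, -41, -25, 0, 40]


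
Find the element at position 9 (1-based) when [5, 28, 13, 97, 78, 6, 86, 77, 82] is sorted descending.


Sort descending: [97, 86, 82, 78, 77, 28, 13, 6, 5]
The 9th element (1-indexed) is at index 8.
Value = 5
Final answer: 5


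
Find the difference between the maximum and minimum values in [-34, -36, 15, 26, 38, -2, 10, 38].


Maximum value: 38
Minimum value: -36
Range = 38 - (-36) = 74
Final answer: 74


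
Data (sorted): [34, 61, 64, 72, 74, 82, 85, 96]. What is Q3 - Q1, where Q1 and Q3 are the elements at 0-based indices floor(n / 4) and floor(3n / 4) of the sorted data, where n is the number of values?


The data has n = 8 elements.
Q1 index = floor(8 / 4) = floor(2) = 2; Q3 index = floor(3 * 8 / 4) = floor(6) = 6
Q1 = element at index 2 = 64
Q3 = element at index 6 = 85
IQR = 85 - 64 = 21
Final answer: 21


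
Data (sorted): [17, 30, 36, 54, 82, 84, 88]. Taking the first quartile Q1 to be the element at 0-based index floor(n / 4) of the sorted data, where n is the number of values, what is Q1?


The list has n = 7 elements.
Q1 index = floor(7 / 4) = floor(1.75) = 1
Counting from index 0 in the sorted data, the element at index 1 is 30.
Final answer: 30


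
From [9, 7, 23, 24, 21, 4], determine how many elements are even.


Check each element:
  9 is odd
  7 is odd
  23 is odd
  24 is even
  21 is odd
  4 is even
Evens: [24, 4]
Count of evens = 2
Final answer: 2


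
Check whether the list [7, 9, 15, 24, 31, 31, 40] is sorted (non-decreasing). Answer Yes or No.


Check consecutive pairs:
  7 <= 9? True
  9 <= 15? True
  15 <= 24? True
  24 <= 31? True
  31 <= 31? True
  31 <= 40? True
Every consecutive pair is in order, so the list is non-decreasing.
Final answer: Yes


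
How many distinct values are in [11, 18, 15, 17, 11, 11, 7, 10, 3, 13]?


List all unique values:
Distinct values: [3, 7, 10, 11, 13, 15, 17, 18]
Count = 8
Final answer: 8


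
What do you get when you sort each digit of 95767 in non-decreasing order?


The number 95767 has digits: 9, 5, 7, 6, 7
Sorted: 5, 6, 7, 7, 9
Joining the sorted digits gives the result.
Final answer: 56779


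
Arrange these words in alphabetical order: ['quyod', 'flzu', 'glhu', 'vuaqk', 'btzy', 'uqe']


Compare strings character by character (the first differing letter decides):
  'btzy' < 'flzu' since 'b' < 'f' at position 1
  'flzu' < 'glhu' since 'f' < 'g' at position 1
  'glhu' < 'quyod' since 'g' < 'q' at position 1
  'quyod' < 'uqe' since 'q' < 'u' at position 1
  'uqe' < 'vuaqk' since 'u' < 'v' at position 1
Chaining these comparisons gives the alphabetical order.
Final answer: ['btzy', 'flzu', 'glhu', 'quyod', 'uqe', 'vuaqk']


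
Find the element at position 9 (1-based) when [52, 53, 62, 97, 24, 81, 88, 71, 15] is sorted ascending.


Sort ascending: [15, 24, 52, 53, 62, 71, 81, 88, 97]
The 9th element (1-indexed) is at index 8.
Value = 97
Final answer: 97


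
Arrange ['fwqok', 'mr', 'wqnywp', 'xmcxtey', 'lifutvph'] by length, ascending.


Compute lengths:
  'fwqok' has length 5
  'mr' has length 2
  'wqnywp' has length 6
  'xmcxtey' has length 7
  'lifutvph' has length 8
Lengths in increasing order: 2 < 5 < 6 < 7 < 8
Listing the words in that order gives the answer.
Final answer: ['mr', 'fwqok', 'wqnywp', 'xmcxtey', 'lifutvph']


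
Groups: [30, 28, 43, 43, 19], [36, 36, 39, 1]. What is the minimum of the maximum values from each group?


Find max of each group:
  Group 1: [30, 28, 43, 43, 19] -> max = 43
  Group 2: [36, 36, 39, 1] -> max = 39
Maxes: [43, 39]
Minimum of maxes = 39
Final answer: 39


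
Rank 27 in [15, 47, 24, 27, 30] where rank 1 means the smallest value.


Sort ascending: [15, 24, 27, 30, 47]
Find 27 in the sorted list.
27 is at position 3 (1-indexed).
Final answer: 3


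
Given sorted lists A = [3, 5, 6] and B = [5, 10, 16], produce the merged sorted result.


List A: [3, 5, 6]
List B: [5, 10, 16]
Repeatedly compare the front elements and take the smaller:
  3 vs 5 -> take 3
  5 vs 5 -> take 5
  6 vs 5 -> take 5
  6 vs 10 -> take 6
  A is exhausted; append the rest of B: [10, 16]
Final answer: [3, 5, 5, 6, 10, 16]


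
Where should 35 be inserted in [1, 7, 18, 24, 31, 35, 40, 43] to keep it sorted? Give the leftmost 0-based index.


List is sorted: [1, 7, 18, 24, 31, 35, 40, 43]
We need the leftmost position where 35 can be inserted, i.e. the first index whose element is >= 35 (or the end of the list if none is).
Binary search with low=0, high=8 (0-based indices):
  low=0, high=8, mid=4: a[4]=31 < 35, so low = 5
  low=5, high=8, mid=6: a[6]=40 >= 35, so high = 6
  low=5, high=6, mid=5: a[5]=35 >= 35, so high = 5
Now low = high = 5, so the insertion index is 5.
Final answer: 5


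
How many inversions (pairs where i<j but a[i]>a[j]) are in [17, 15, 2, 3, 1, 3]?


For each element, count the later elements that are smaller than it:
  17 (index 0): smaller elements after it = [15, 2, 3, 1, 3] -> 5
  15 (index 1): smaller elements after it = [2, 3, 1, 3] -> 4
  2 (index 2): smaller elements after it = [1] -> 1
  3 (index 3): smaller elements after it = [1] -> 1
  1 (index 4): smaller elements after it = [] -> 0
Total inversions = 5 + 4 + 1 + 1 + 0 = 11
Final answer: 11


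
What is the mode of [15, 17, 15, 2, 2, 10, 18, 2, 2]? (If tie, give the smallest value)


Count the frequency of each value:
  2 appears 4 time(s)
  10 appears 1 time(s)
  15 appears 2 time(s)
  17 appears 1 time(s)
  18 appears 1 time(s)
Maximum frequency is 4.
Only 2 reaches that frequency, so it is the mode.
Final answer: 2


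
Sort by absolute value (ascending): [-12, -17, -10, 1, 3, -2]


Compute absolute values:
  |-12| = 12
  |-17| = 17
  |-10| = 10
  |1| = 1
  |3| = 3
  |-2| = 2
Absolute values in increasing order: 1 < 2 < 3 < 10 < 12 < 17
Listing the original numbers in that order gives the answer.
Final answer: [1, -2, 3, -10, -12, -17]


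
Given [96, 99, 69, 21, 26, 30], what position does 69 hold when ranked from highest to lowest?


Sort descending: [99, 96, 69, 30, 26, 21]
Find 69 in the sorted list.
69 is at position 3.
Final answer: 3


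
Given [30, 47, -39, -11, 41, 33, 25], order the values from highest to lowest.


Original list: [30, 47, -39, -11, 41, 33, 25]
Repeatedly take the largest remaining element:
  Remaining [30, 47, -39, -11, 41, 33, 25] -> largest is 47
  Remaining [30, -39, -11, 41, 33, 25] -> largest is 41
  Remaining [30, -39, -11, 33, 25] -> largest is 33
  Remaining [30, -39, -11, 25] -> largest is 30
  Remaining [-39, -11, 25] -> largest is 25
  Remaining [-39, -11] -> largest is -11
  Remaining [-39] -> largest is -39
Collecting the picks in order gives the descending list.
Final answer: [47, 41, 33, 30, 25, -11, -39]


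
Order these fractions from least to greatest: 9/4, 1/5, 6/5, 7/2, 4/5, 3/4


Convert to decimal for comparison:
  9/4 = 2.25
  1/5 = 0.2
  6/5 = 1.2
  7/2 = 3.5
  4/5 = 0.8
  3/4 = 0.75
Decimals in increasing order: 0.2 < 0.75 < 0.8 < 1.2 < 2.25 < 3.5
Writing each back as its fraction gives the sorted order.
Final answer: 1/5, 3/4, 4/5, 6/5, 9/4, 7/2


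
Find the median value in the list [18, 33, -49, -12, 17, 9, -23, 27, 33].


First, sort the list: [-49, -23, -12, 9, 17, 18, 27, 33, 33]
The list has 9 elements (odd count).
The middle index is 4 (0-based), and the element there is 17.
Final answer: 17


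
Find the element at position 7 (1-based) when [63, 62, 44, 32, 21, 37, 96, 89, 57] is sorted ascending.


Sort ascending: [21, 32, 37, 44, 57, 62, 63, 89, 96]
The 7th element (1-indexed) is at index 6.
Value = 63
Final answer: 63


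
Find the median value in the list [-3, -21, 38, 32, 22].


First, sort the list: [-21, -3, 22, 32, 38]
The list has 5 elements (odd count).
The middle index is 2 (0-based), and the element there is 22.
Final answer: 22


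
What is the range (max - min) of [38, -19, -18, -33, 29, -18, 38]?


Maximum value: 38
Minimum value: -33
Range = 38 - (-33) = 71
Final answer: 71


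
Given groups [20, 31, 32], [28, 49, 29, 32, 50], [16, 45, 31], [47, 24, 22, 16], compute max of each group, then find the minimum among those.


Find max of each group:
  Group 1: [20, 31, 32] -> max = 32
  Group 2: [28, 49, 29, 32, 50] -> max = 50
  Group 3: [16, 45, 31] -> max = 45
  Group 4: [47, 24, 22, 16] -> max = 47
Maxes: [32, 50, 45, 47]
Minimum of maxes = 32
Final answer: 32


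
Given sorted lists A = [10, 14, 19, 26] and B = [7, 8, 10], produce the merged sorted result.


List A: [10, 14, 19, 26]
List B: [7, 8, 10]
Repeatedly compare the front elements and take the smaller:
  10 vs 7 -> take 7
  10 vs 8 -> take 8
  10 vs 10 -> take 10
  14 vs 10 -> take 10
  B is exhausted; append the rest of A: [14, 19, 26]
Final answer: [7, 8, 10, 10, 14, 19, 26]


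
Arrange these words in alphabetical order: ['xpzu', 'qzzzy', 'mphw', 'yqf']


Compare strings character by character (the first differing letter decides):
  'mphw' < 'qzzzy' since 'm' < 'q' at position 1
  'qzzzy' < 'xpzu' since 'q' < 'x' at position 1
  'xpzu' < 'yqf' since 'x' < 'y' at position 1
Chaining these comparisons gives the alphabetical order.
Final answer: ['mphw', 'qzzzy', 'xpzu', 'yqf']


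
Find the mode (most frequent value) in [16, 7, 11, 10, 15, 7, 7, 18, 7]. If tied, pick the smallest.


Count the frequency of each value:
  7 appears 4 time(s)
  10 appears 1 time(s)
  11 appears 1 time(s)
  15 appears 1 time(s)
  16 appears 1 time(s)
  18 appears 1 time(s)
Maximum frequency is 4.
Only 7 reaches that frequency, so it is the mode.
Final answer: 7


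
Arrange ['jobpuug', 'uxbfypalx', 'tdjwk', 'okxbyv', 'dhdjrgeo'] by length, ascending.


Compute lengths:
  'jobpuug' has length 7
  'uxbfypalx' has length 9
  'tdjwk' has length 5
  'okxbyv' has length 6
  'dhdjrgeo' has length 8
Lengths in increasing order: 5 < 6 < 7 < 8 < 9
Listing the words in that order gives the answer.
Final answer: ['tdjwk', 'okxbyv', 'jobpuug', 'dhdjrgeo', 'uxbfypalx']


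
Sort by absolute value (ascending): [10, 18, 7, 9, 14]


Compute absolute values:
  |10| = 10
  |18| = 18
  |7| = 7
  |9| = 9
  |14| = 14
Absolute values in increasing order: 7 < 9 < 10 < 14 < 18
Listing the original numbers in that order gives the answer.
Final answer: [7, 9, 10, 14, 18]


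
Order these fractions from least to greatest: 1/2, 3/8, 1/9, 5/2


Convert to decimal for comparison:
  1/2 = 0.5
  3/8 = 0.375
  1/9 = 0.1111
  5/2 = 2.5
Decimals in increasing order: 0.1111 < 0.375 < 0.5 < 2.5
Writing each back as its fraction gives the sorted order.
Final answer: 1/9, 3/8, 1/2, 5/2


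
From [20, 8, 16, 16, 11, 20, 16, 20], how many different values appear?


List all unique values:
Distinct values: [8, 11, 16, 20]
Count = 4
Final answer: 4


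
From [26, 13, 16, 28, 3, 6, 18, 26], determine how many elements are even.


Check each element:
  26 is even
  13 is odd
  16 is even
  28 is even
  3 is odd
  6 is even
  18 is even
  26 is even
Evens: [26, 16, 28, 6, 18, 26]
Count of evens = 6
Final answer: 6


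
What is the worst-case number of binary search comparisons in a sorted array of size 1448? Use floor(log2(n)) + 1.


Binary search halves the search space each step.
Maximum comparisons = floor(log2(1448)) + 1
log2(1448) = 10.4998
floor(log2(1448)) = 10, so 10 + 1 = 11
Final answer: 11


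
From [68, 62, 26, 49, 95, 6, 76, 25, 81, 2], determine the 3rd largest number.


Sort descending: [95, 81, 76, 68, 62, 49, 26, 25, 6, 2]
The 3rd element (1-indexed) is at index 2.
Value = 76
Final answer: 76


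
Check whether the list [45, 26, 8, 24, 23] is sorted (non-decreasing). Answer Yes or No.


Check consecutive pairs:
  45 <= 26? False
  26 <= 8? False
  8 <= 24? True
  24 <= 23? False
3 consecutive pair(s) are out of order, so the list is not sorted.
Final answer: No


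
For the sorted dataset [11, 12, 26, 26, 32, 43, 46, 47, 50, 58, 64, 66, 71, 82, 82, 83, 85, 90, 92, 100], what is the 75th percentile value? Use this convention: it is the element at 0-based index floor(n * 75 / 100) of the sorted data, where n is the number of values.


The dataset has n = 20 elements.
Index = floor(20 * 75 / 100) = floor(1500 / 100) = floor(15) = 15
Counting from index 0 in the sorted data, the element at index 15 is 83.
Final answer: 83


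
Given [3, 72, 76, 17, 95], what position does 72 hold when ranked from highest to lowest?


Sort descending: [95, 76, 72, 17, 3]
Find 72 in the sorted list.
72 is at position 3.
Final answer: 3


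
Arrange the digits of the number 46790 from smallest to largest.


The number 46790 has digits: 4, 6, 7, 9, 0
Sorted: 0, 4, 6, 7, 9
Joining the sorted digits gives the result.
Final answer: 04679


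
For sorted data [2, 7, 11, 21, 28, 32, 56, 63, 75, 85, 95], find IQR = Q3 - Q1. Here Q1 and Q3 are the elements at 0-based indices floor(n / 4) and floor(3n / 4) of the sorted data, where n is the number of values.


The data has n = 11 elements.
Q1 index = floor(11 / 4) = floor(2.75) = 2; Q3 index = floor(3 * 11 / 4) = floor(8.25) = 8
Q1 = element at index 2 = 11
Q3 = element at index 8 = 75
IQR = 75 - 11 = 64
Final answer: 64


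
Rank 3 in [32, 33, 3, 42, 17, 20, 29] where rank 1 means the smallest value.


Sort ascending: [3, 17, 20, 29, 32, 33, 42]
Find 3 in the sorted list.
3 is at position 1 (1-indexed).
Final answer: 1


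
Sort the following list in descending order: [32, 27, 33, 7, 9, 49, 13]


Original list: [32, 27, 33, 7, 9, 49, 13]
Repeatedly take the largest remaining element:
  Remaining [32, 27, 33, 7, 9, 49, 13] -> largest is 49
  Remaining [32, 27, 33, 7, 9, 13] -> largest is 33
  Remaining [32, 27, 7, 9, 13] -> largest is 32
  Remaining [27, 7, 9, 13] -> largest is 27
  Remaining [7, 9, 13] -> largest is 13
  Remaining [7, 9] -> largest is 9
  Remaining [7] -> largest is 7
Collecting the picks in order gives the descending list.
Final answer: [49, 33, 32, 27, 13, 9, 7]


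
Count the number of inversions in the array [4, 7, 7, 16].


For each element, count the later elements that are smaller than it:
  4 (index 0): smaller elements after it = [] -> 0
  7 (index 1): smaller elements after it = [] -> 0
  7 (index 2): smaller elements after it = [] -> 0
Total inversions = 0 + 0 + 0 = 0
Final answer: 0


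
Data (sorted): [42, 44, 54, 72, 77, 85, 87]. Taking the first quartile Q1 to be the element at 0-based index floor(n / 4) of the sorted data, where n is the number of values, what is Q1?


The list has n = 7 elements.
Q1 index = floor(7 / 4) = floor(1.75) = 1
Counting from index 0 in the sorted data, the element at index 1 is 44.
Final answer: 44


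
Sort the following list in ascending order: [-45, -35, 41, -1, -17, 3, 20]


Original list: [-45, -35, 41, -1, -17, 3, 20]
Repeatedly take the smallest remaining element:
  Remaining [-45, -35, 41, -1, -17, 3, 20] -> smallest is -45
  Remaining [-35, 41, -1, -17, 3, 20] -> smallest is -35
  Remaining [41, -1, -17, 3, 20] -> smallest is -17
  Remaining [41, -1, 3, 20] -> smallest is -1
  Remaining [41, 3, 20] -> smallest is 3
  Remaining [41, 20] -> smallest is 20
  Remaining [41] -> smallest is 41
Collecting the picks in order gives the sorted list.
Final answer: [-45, -35, -17, -1, 3, 20, 41]


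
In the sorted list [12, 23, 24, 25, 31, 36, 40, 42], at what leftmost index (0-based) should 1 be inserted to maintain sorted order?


List is sorted: [12, 23, 24, 25, 31, 36, 40, 42]
We need the leftmost position where 1 can be inserted, i.e. the first index whose element is >= 1 (or the end of the list if none is).
Binary search with low=0, high=8 (0-based indices):
  low=0, high=8, mid=4: a[4]=31 >= 1, so high = 4
  low=0, high=4, mid=2: a[2]=24 >= 1, so high = 2
  low=0, high=2, mid=1: a[1]=23 >= 1, so high = 1
  low=0, high=1, mid=0: a[0]=12 >= 1, so high = 0
Now low = high = 0, so the insertion index is 0.
Final answer: 0


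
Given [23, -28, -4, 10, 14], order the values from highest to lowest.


Original list: [23, -28, -4, 10, 14]
Repeatedly take the largest remaining element:
  Remaining [23, -28, -4, 10, 14] -> largest is 23
  Remaining [-28, -4, 10, 14] -> largest is 14
  Remaining [-28, -4, 10] -> largest is 10
  Remaining [-28, -4] -> largest is -4
  Remaining [-28] -> largest is -28
Collecting the picks in order gives the descending list.
Final answer: [23, 14, 10, -4, -28]


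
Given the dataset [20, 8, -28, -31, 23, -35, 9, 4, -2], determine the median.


First, sort the list: [-35, -31, -28, -2, 4, 8, 9, 20, 23]
The list has 9 elements (odd count).
The middle index is 4 (0-based), and the element there is 4.
Final answer: 4


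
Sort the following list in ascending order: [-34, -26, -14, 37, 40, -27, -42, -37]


Original list: [-34, -26, -14, 37, 40, -27, -42, -37]
Repeatedly take the smallest remaining element:
  Remaining [-34, -26, -14, 37, 40, -27, -42, -37] -> smallest is -42
  Remaining [-34, -26, -14, 37, 40, -27, -37] -> smallest is -37
  Remaining [-34, -26, -14, 37, 40, -27] -> smallest is -34
  Remaining [-26, -14, 37, 40, -27] -> smallest is -27
  Remaining [-26, -14, 37, 40] -> smallest is -26
  Remaining [-14, 37, 40] -> smallest is -14
  Remaining [37, 40] -> smallest is 37
  Remaining [40] -> smallest is 40
Collecting the picks in order gives the sorted list.
Final answer: [-42, -37, -34, -27, -26, -14, 37, 40]


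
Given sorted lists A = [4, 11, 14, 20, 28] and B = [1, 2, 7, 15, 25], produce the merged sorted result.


List A: [4, 11, 14, 20, 28]
List B: [1, 2, 7, 15, 25]
Repeatedly compare the front elements and take the smaller:
  4 vs 1 -> take 1
  4 vs 2 -> take 2
  4 vs 7 -> take 4
  11 vs 7 -> take 7
  11 vs 15 -> take 11
  14 vs 15 -> take 14
  20 vs 15 -> take 15
  20 vs 25 -> take 20
  28 vs 25 -> take 25
  B is exhausted; append the rest of A: [28]
Final answer: [1, 2, 4, 7, 11, 14, 15, 20, 25, 28]


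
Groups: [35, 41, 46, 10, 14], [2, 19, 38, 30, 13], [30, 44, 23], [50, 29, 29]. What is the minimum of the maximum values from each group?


Find max of each group:
  Group 1: [35, 41, 46, 10, 14] -> max = 46
  Group 2: [2, 19, 38, 30, 13] -> max = 38
  Group 3: [30, 44, 23] -> max = 44
  Group 4: [50, 29, 29] -> max = 50
Maxes: [46, 38, 44, 50]
Minimum of maxes = 38
Final answer: 38


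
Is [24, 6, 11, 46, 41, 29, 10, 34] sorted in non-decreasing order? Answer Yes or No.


Check consecutive pairs:
  24 <= 6? False
  6 <= 11? True
  11 <= 46? True
  46 <= 41? False
  41 <= 29? False
  29 <= 10? False
  10 <= 34? True
4 consecutive pair(s) are out of order, so the list is not sorted.
Final answer: No


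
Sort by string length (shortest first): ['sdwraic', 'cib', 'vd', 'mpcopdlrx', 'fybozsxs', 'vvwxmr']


Compute lengths:
  'sdwraic' has length 7
  'cib' has length 3
  'vd' has length 2
  'mpcopdlrx' has length 9
  'fybozsxs' has length 8
  'vvwxmr' has length 6
Lengths in increasing order: 2 < 3 < 6 < 7 < 8 < 9
Listing the words in that order gives the answer.
Final answer: ['vd', 'cib', 'vvwxmr', 'sdwraic', 'fybozsxs', 'mpcopdlrx']


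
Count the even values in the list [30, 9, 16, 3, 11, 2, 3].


Check each element:
  30 is even
  9 is odd
  16 is even
  3 is odd
  11 is odd
  2 is even
  3 is odd
Evens: [30, 16, 2]
Count of evens = 3
Final answer: 3


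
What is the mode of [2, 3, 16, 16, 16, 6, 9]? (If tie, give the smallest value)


Count the frequency of each value:
  2 appears 1 time(s)
  3 appears 1 time(s)
  6 appears 1 time(s)
  9 appears 1 time(s)
  16 appears 3 time(s)
Maximum frequency is 3.
Only 16 reaches that frequency, so it is the mode.
Final answer: 16


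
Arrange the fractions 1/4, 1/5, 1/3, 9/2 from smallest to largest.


Convert to decimal for comparison:
  1/4 = 0.25
  1/5 = 0.2
  1/3 = 0.3333
  9/2 = 4.5
Decimals in increasing order: 0.2 < 0.25 < 0.3333 < 4.5
Writing each back as its fraction gives the sorted order.
Final answer: 1/5, 1/4, 1/3, 9/2


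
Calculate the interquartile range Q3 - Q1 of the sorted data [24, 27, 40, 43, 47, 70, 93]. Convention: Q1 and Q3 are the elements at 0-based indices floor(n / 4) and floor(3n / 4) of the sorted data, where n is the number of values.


The data has n = 7 elements.
Q1 index = floor(7 / 4) = floor(1.75) = 1; Q3 index = floor(3 * 7 / 4) = floor(5.25) = 5
Q1 = element at index 1 = 27
Q3 = element at index 5 = 70
IQR = 70 - 27 = 43
Final answer: 43


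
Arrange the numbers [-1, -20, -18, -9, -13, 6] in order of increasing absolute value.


Compute absolute values:
  |-1| = 1
  |-20| = 20
  |-18| = 18
  |-9| = 9
  |-13| = 13
  |6| = 6
Absolute values in increasing order: 1 < 6 < 9 < 13 < 18 < 20
Listing the original numbers in that order gives the answer.
Final answer: [-1, 6, -9, -13, -18, -20]


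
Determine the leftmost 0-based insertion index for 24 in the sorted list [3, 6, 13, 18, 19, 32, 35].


List is sorted: [3, 6, 13, 18, 19, 32, 35]
We need the leftmost position where 24 can be inserted, i.e. the first index whose element is >= 24 (or the end of the list if none is).
Binary search with low=0, high=7 (0-based indices):
  low=0, high=7, mid=3: a[3]=18 < 24, so low = 4
  low=4, high=7, mid=5: a[5]=32 >= 24, so high = 5
  low=4, high=5, mid=4: a[4]=19 < 24, so low = 5
Now low = high = 5, so the insertion index is 5.
Final answer: 5


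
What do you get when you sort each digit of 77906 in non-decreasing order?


The number 77906 has digits: 7, 7, 9, 0, 6
Sorted: 0, 6, 7, 7, 9
Joining the sorted digits gives the result.
Final answer: 06779


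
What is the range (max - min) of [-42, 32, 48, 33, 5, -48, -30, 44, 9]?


Maximum value: 48
Minimum value: -48
Range = 48 - (-48) = 96
Final answer: 96


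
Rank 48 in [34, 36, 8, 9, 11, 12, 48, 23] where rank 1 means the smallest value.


Sort ascending: [8, 9, 11, 12, 23, 34, 36, 48]
Find 48 in the sorted list.
48 is at position 8 (1-indexed).
Final answer: 8


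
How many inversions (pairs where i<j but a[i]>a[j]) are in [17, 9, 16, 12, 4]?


For each element, count the later elements that are smaller than it:
  17 (index 0): smaller elements after it = [9, 16, 12, 4] -> 4
  9 (index 1): smaller elements after it = [4] -> 1
  16 (index 2): smaller elements after it = [12, 4] -> 2
  12 (index 3): smaller elements after it = [4] -> 1
Total inversions = 4 + 1 + 2 + 1 = 8
Final answer: 8


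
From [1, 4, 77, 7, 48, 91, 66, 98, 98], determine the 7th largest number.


Sort descending: [98, 98, 91, 77, 66, 48, 7, 4, 1]
The 7th element (1-indexed) is at index 6.
Value = 7
Final answer: 7


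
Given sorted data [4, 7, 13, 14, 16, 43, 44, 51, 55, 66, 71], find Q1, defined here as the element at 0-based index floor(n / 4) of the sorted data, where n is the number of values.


The list has n = 11 elements.
Q1 index = floor(11 / 4) = floor(2.75) = 2
Counting from index 0 in the sorted data, the element at index 2 is 13.
Final answer: 13


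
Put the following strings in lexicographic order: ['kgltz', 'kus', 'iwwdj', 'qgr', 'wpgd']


Compare strings character by character (the first differing letter decides):
  'iwwdj' < 'kgltz' since 'i' < 'k' at position 1
  'kgltz' < 'kus' since 'g' < 'u' at position 2
  'kus' < 'qgr' since 'k' < 'q' at position 1
  'qgr' < 'wpgd' since 'q' < 'w' at position 1
Chaining these comparisons gives the alphabetical order.
Final answer: ['iwwdj', 'kgltz', 'kus', 'qgr', 'wpgd']


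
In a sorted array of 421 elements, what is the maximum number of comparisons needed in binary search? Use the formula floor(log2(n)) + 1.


Binary search halves the search space each step.
Maximum comparisons = floor(log2(421)) + 1
log2(421) = 8.7177
floor(log2(421)) = 8, so 8 + 1 = 9
Final answer: 9


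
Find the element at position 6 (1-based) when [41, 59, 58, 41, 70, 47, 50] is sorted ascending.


Sort ascending: [41, 41, 47, 50, 58, 59, 70]
The 6th element (1-indexed) is at index 5.
Value = 59
Final answer: 59


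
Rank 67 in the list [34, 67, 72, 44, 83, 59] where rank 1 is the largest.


Sort descending: [83, 72, 67, 59, 44, 34]
Find 67 in the sorted list.
67 is at position 3.
Final answer: 3


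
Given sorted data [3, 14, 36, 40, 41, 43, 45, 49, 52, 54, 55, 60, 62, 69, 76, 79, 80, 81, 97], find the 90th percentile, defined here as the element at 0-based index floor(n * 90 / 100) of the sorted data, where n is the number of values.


The dataset has n = 19 elements.
Index = floor(19 * 90 / 100) = floor(1710 / 100) = floor(17.1) = 17
Counting from index 0 in the sorted data, the element at index 17 is 81.
Final answer: 81


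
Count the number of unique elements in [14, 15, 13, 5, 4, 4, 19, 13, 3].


List all unique values:
Distinct values: [3, 4, 5, 13, 14, 15, 19]
Count = 7
Final answer: 7


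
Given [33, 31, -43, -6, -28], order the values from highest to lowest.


Original list: [33, 31, -43, -6, -28]
Repeatedly take the largest remaining element:
  Remaining [33, 31, -43, -6, -28] -> largest is 33
  Remaining [31, -43, -6, -28] -> largest is 31
  Remaining [-43, -6, -28] -> largest is -6
  Remaining [-43, -28] -> largest is -28
  Remaining [-43] -> largest is -43
Collecting the picks in order gives the descending list.
Final answer: [33, 31, -6, -28, -43]


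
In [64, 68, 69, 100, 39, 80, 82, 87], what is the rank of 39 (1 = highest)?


Sort descending: [100, 87, 82, 80, 69, 68, 64, 39]
Find 39 in the sorted list.
39 is at position 8.
Final answer: 8


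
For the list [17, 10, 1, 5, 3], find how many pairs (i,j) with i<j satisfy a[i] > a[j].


For each element, count the later elements that are smaller than it:
  17 (index 0): smaller elements after it = [10, 1, 5, 3] -> 4
  10 (index 1): smaller elements after it = [1, 5, 3] -> 3
  1 (index 2): smaller elements after it = [] -> 0
  5 (index 3): smaller elements after it = [3] -> 1
Total inversions = 4 + 3 + 0 + 1 = 8
Final answer: 8


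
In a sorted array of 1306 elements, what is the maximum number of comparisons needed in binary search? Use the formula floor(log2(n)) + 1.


Binary search halves the search space each step.
Maximum comparisons = floor(log2(1306)) + 1
log2(1306) = 10.3509
floor(log2(1306)) = 10, so 10 + 1 = 11
Final answer: 11


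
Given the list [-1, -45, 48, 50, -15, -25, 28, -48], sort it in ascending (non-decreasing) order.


Original list: [-1, -45, 48, 50, -15, -25, 28, -48]
Repeatedly take the smallest remaining element:
  Remaining [-1, -45, 48, 50, -15, -25, 28, -48] -> smallest is -48
  Remaining [-1, -45, 48, 50, -15, -25, 28] -> smallest is -45
  Remaining [-1, 48, 50, -15, -25, 28] -> smallest is -25
  Remaining [-1, 48, 50, -15, 28] -> smallest is -15
  Remaining [-1, 48, 50, 28] -> smallest is -1
  Remaining [48, 50, 28] -> smallest is 28
  Remaining [48, 50] -> smallest is 48
  Remaining [50] -> smallest is 50
Collecting the picks in order gives the sorted list.
Final answer: [-48, -45, -25, -15, -1, 28, 48, 50]


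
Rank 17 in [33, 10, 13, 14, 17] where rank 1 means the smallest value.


Sort ascending: [10, 13, 14, 17, 33]
Find 17 in the sorted list.
17 is at position 4 (1-indexed).
Final answer: 4


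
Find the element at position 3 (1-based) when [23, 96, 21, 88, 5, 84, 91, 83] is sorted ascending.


Sort ascending: [5, 21, 23, 83, 84, 88, 91, 96]
The 3rd element (1-indexed) is at index 2.
Value = 23
Final answer: 23


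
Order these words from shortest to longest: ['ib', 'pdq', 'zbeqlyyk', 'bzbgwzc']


Compute lengths:
  'ib' has length 2
  'pdq' has length 3
  'zbeqlyyk' has length 8
  'bzbgwzc' has length 7
Lengths in increasing order: 2 < 3 < 7 < 8
Listing the words in that order gives the answer.
Final answer: ['ib', 'pdq', 'bzbgwzc', 'zbeqlyyk']


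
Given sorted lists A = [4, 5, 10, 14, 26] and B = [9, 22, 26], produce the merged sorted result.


List A: [4, 5, 10, 14, 26]
List B: [9, 22, 26]
Repeatedly compare the front elements and take the smaller:
  4 vs 9 -> take 4
  5 vs 9 -> take 5
  10 vs 9 -> take 9
  10 vs 22 -> take 10
  14 vs 22 -> take 14
  26 vs 22 -> take 22
  26 vs 26 -> take 26
  A is exhausted; append the rest of B: [26]
Final answer: [4, 5, 9, 10, 14, 22, 26, 26]


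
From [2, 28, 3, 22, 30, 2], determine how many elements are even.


Check each element:
  2 is even
  28 is even
  3 is odd
  22 is even
  30 is even
  2 is even
Evens: [2, 28, 22, 30, 2]
Count of evens = 5
Final answer: 5


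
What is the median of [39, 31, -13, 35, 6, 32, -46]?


First, sort the list: [-46, -13, 6, 31, 32, 35, 39]
The list has 7 elements (odd count).
The middle index is 3 (0-based), and the element there is 31.
Final answer: 31


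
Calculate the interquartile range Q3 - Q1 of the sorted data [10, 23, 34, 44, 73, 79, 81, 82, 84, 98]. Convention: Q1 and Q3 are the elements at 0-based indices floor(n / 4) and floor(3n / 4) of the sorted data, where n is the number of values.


The data has n = 10 elements.
Q1 index = floor(10 / 4) = floor(2.5) = 2; Q3 index = floor(3 * 10 / 4) = floor(7.5) = 7
Q1 = element at index 2 = 34
Q3 = element at index 7 = 82
IQR = 82 - 34 = 48
Final answer: 48


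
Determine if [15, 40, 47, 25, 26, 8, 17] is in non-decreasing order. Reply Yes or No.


Check consecutive pairs:
  15 <= 40? True
  40 <= 47? True
  47 <= 25? False
  25 <= 26? True
  26 <= 8? False
  8 <= 17? True
2 consecutive pair(s) are out of order, so the list is not sorted.
Final answer: No


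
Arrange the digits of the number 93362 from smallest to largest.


The number 93362 has digits: 9, 3, 3, 6, 2
Sorted: 2, 3, 3, 6, 9
Joining the sorted digits gives the result.
Final answer: 23369


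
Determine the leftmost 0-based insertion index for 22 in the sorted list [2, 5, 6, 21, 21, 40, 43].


List is sorted: [2, 5, 6, 21, 21, 40, 43]
We need the leftmost position where 22 can be inserted, i.e. the first index whose element is >= 22 (or the end of the list if none is).
Binary search with low=0, high=7 (0-based indices):
  low=0, high=7, mid=3: a[3]=21 < 22, so low = 4
  low=4, high=7, mid=5: a[5]=40 >= 22, so high = 5
  low=4, high=5, mid=4: a[4]=21 < 22, so low = 5
Now low = high = 5, so the insertion index is 5.
Final answer: 5


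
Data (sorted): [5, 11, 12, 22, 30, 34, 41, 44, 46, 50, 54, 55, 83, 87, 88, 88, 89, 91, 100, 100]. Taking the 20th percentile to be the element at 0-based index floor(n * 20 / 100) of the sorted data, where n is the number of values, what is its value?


The dataset has n = 20 elements.
Index = floor(20 * 20 / 100) = floor(400 / 100) = floor(4) = 4
Counting from index 0 in the sorted data, the element at index 4 is 30.
Final answer: 30


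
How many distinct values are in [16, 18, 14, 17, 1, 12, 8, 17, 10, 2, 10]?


List all unique values:
Distinct values: [1, 2, 8, 10, 12, 14, 16, 17, 18]
Count = 9
Final answer: 9


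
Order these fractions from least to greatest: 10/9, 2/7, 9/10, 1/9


Convert to decimal for comparison:
  10/9 = 1.1111
  2/7 = 0.2857
  9/10 = 0.9
  1/9 = 0.1111
Decimals in increasing order: 0.1111 < 0.2857 < 0.9 < 1.1111
Writing each back as its fraction gives the sorted order.
Final answer: 1/9, 2/7, 9/10, 10/9


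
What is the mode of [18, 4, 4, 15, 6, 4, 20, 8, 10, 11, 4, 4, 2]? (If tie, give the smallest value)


Count the frequency of each value:
  2 appears 1 time(s)
  4 appears 5 time(s)
  6 appears 1 time(s)
  8 appears 1 time(s)
  10 appears 1 time(s)
  11 appears 1 time(s)
  15 appears 1 time(s)
  18 appears 1 time(s)
  20 appears 1 time(s)
Maximum frequency is 5.
Only 4 reaches that frequency, so it is the mode.
Final answer: 4


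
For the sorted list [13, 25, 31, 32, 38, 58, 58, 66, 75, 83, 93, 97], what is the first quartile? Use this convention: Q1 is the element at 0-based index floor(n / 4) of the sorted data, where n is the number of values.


The list has n = 12 elements.
Q1 index = floor(12 / 4) = floor(3) = 3
Counting from index 0 in the sorted data, the element at index 3 is 32.
Final answer: 32


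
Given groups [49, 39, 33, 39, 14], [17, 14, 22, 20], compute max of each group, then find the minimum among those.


Find max of each group:
  Group 1: [49, 39, 33, 39, 14] -> max = 49
  Group 2: [17, 14, 22, 20] -> max = 22
Maxes: [49, 22]
Minimum of maxes = 22
Final answer: 22


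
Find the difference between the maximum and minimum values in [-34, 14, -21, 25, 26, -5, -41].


Maximum value: 26
Minimum value: -41
Range = 26 - (-41) = 67
Final answer: 67


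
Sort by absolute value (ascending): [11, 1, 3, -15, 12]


Compute absolute values:
  |11| = 11
  |1| = 1
  |3| = 3
  |-15| = 15
  |12| = 12
Absolute values in increasing order: 1 < 3 < 11 < 12 < 15
Listing the original numbers in that order gives the answer.
Final answer: [1, 3, 11, 12, -15]


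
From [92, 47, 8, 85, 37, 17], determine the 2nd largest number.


Sort descending: [92, 85, 47, 37, 17, 8]
The 2nd element (1-indexed) is at index 1.
Value = 85
Final answer: 85


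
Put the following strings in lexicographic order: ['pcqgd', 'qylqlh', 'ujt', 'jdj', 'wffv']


Compare strings character by character (the first differing letter decides):
  'jdj' < 'pcqgd' since 'j' < 'p' at position 1
  'pcqgd' < 'qylqlh' since 'p' < 'q' at position 1
  'qylqlh' < 'ujt' since 'q' < 'u' at position 1
  'ujt' < 'wffv' since 'u' < 'w' at position 1
Chaining these comparisons gives the alphabetical order.
Final answer: ['jdj', 'pcqgd', 'qylqlh', 'ujt', 'wffv']


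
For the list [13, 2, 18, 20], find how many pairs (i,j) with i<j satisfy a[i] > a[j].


For each element, count the later elements that are smaller than it:
  13 (index 0): smaller elements after it = [2] -> 1
  2 (index 1): smaller elements after it = [] -> 0
  18 (index 2): smaller elements after it = [] -> 0
Total inversions = 1 + 0 + 0 = 1
Final answer: 1


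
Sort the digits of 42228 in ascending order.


The number 42228 has digits: 4, 2, 2, 2, 8
Sorted: 2, 2, 2, 4, 8
Joining the sorted digits gives the result.
Final answer: 22248


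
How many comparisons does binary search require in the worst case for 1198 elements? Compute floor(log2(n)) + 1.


Binary search halves the search space each step.
Maximum comparisons = floor(log2(1198)) + 1
log2(1198) = 10.2264
floor(log2(1198)) = 10, so 10 + 1 = 11
Final answer: 11


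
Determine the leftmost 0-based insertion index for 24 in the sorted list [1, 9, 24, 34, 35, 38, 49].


List is sorted: [1, 9, 24, 34, 35, 38, 49]
We need the leftmost position where 24 can be inserted, i.e. the first index whose element is >= 24 (or the end of the list if none is).
Binary search with low=0, high=7 (0-based indices):
  low=0, high=7, mid=3: a[3]=34 >= 24, so high = 3
  low=0, high=3, mid=1: a[1]=9 < 24, so low = 2
  low=2, high=3, mid=2: a[2]=24 >= 24, so high = 2
Now low = high = 2, so the insertion index is 2.
Final answer: 2


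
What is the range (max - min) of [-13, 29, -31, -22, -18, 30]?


Maximum value: 30
Minimum value: -31
Range = 30 - (-31) = 61
Final answer: 61


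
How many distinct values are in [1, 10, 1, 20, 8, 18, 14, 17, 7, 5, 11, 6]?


List all unique values:
Distinct values: [1, 5, 6, 7, 8, 10, 11, 14, 17, 18, 20]
Count = 11
Final answer: 11


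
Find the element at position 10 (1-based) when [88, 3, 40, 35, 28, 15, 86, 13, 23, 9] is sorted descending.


Sort descending: [88, 86, 40, 35, 28, 23, 15, 13, 9, 3]
The 10th element (1-indexed) is at index 9.
Value = 3
Final answer: 3


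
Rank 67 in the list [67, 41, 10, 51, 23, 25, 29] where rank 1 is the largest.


Sort descending: [67, 51, 41, 29, 25, 23, 10]
Find 67 in the sorted list.
67 is at position 1.
Final answer: 1


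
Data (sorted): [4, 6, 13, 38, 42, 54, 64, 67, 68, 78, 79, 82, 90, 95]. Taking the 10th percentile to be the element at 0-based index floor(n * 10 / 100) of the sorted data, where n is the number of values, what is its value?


The dataset has n = 14 elements.
Index = floor(14 * 10 / 100) = floor(140 / 100) = floor(1.4) = 1
Counting from index 0 in the sorted data, the element at index 1 is 6.
Final answer: 6


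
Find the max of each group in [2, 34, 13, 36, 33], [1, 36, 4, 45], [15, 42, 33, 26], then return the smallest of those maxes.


Find max of each group:
  Group 1: [2, 34, 13, 36, 33] -> max = 36
  Group 2: [1, 36, 4, 45] -> max = 45
  Group 3: [15, 42, 33, 26] -> max = 42
Maxes: [36, 45, 42]
Minimum of maxes = 36
Final answer: 36


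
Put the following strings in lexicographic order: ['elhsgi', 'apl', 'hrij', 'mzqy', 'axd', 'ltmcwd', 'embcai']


Compare strings character by character (the first differing letter decides):
  'apl' < 'axd' since 'p' < 'x' at position 2
  'axd' < 'elhsgi' since 'a' < 'e' at position 1
  'elhsgi' < 'embcai' since 'l' < 'm' at position 2
  'embcai' < 'hrij' since 'e' < 'h' at position 1
  'hrij' < 'ltmcwd' since 'h' < 'l' at position 1
  'ltmcwd' < 'mzqy' since 'l' < 'm' at position 1
Chaining these comparisons gives the alphabetical order.
Final answer: ['apl', 'axd', 'elhsgi', 'embcai', 'hrij', 'ltmcwd', 'mzqy']


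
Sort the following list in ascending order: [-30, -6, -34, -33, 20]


Original list: [-30, -6, -34, -33, 20]
Repeatedly take the smallest remaining element:
  Remaining [-30, -6, -34, -33, 20] -> smallest is -34
  Remaining [-30, -6, -33, 20] -> smallest is -33
  Remaining [-30, -6, 20] -> smallest is -30
  Remaining [-6, 20] -> smallest is -6
  Remaining [20] -> smallest is 20
Collecting the picks in order gives the sorted list.
Final answer: [-34, -33, -30, -6, 20]
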